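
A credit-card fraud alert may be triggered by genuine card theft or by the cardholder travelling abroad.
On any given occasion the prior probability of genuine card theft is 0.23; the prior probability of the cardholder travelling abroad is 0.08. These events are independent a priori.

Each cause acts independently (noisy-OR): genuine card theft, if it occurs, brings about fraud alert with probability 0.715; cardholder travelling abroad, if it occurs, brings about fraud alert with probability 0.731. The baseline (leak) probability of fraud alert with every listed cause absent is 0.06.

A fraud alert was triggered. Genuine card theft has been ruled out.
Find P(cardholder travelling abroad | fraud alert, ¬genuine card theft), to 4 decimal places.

Under noisy-OR, P(fraud alert | causes) = 1 − (1−0.06)·∏(1−qᵢ) over the active causes.
Weight on cardholder travelling abroad=true, given the evidence: 0.74714×0.08 = 0.059771
The normalizing constant is 0.06×0.92 + 0.74714×0.08 = 0.114971
P(cardholder travelling abroad | fraud alert, ¬genuine card theft) = 0.059771/0.114971 ≈ 0.5199

P(cardholder travelling abroad | fraud alert, ¬genuine card theft) ≈ 0.5199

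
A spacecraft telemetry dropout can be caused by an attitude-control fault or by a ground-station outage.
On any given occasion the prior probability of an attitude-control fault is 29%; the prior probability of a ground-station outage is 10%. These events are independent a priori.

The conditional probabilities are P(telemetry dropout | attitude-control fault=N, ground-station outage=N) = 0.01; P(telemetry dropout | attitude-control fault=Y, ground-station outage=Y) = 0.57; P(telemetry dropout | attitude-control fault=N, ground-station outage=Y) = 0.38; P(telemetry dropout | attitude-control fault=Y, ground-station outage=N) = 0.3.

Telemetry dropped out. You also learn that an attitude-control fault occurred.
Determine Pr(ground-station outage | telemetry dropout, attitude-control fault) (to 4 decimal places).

Pr(ground-station outage | telemetry dropout, attitude-control fault) ≈ 0.1743

P(telemetry dropout | attitude-control fault) = 0.3×0.9 + 0.57×0.1 = 0.270000 + 0.057000 = 0.327000
Restricting to configurations with ground-station outage present: 0.57×0.1 = 0.057000.
So P(ground-station outage | telemetry dropout, attitude-control fault) = 0.057000/0.327000 ≈ 0.1743.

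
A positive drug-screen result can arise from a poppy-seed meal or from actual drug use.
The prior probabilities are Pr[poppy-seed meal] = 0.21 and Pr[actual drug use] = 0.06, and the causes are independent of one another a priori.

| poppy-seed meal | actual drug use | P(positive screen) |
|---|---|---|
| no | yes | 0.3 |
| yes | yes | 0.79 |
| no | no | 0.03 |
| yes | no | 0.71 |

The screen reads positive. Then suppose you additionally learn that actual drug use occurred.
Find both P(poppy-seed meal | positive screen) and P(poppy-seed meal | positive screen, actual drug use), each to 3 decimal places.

Weight on poppy-seed meal=true, given the evidence: 0.140154 + 0.009954 = 0.150108
Denominator P(positive screen): 0.03*0.79*0.94 + 0.3*0.79*0.06 + 0.71*0.21*0.94 + 0.79*0.21*0.06 = 0.186606
Posterior = 0.150108 / 0.186606 ≈ 0.804

Now condition on the additional information:
Enumerate both values of poppy-seed meal and weight by the priors:
  P(positive screen | actual drug use) = 0.3·0.79 + 0.79·0.21
        = 0.237000 + 0.165900 = 0.402900
Keeping only the poppy-seed meal-present terms gives 0.165900, so
  P(poppy-seed meal | positive screen, actual drug use) = 0.165900 / 0.402900 ≈ 0.412

P(poppy-seed meal | positive screen) ≈ 0.804; P(poppy-seed meal | positive screen, actual drug use) ≈ 0.412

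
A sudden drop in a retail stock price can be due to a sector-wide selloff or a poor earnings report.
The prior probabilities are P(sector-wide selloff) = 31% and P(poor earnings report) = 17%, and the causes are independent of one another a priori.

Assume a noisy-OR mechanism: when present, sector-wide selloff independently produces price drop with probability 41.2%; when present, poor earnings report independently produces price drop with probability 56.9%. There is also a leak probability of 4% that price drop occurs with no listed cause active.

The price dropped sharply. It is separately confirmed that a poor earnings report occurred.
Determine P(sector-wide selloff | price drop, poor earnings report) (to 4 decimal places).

Under noisy-OR, P(price drop | causes) = 1 − (1−0.04)·∏(1−qᵢ) over the active causes.
P(price drop | poor earnings report) = 0.58624×0.69 + 0.756709×0.31 = 0.404506 + 0.234580 = 0.639086
Of this, 0.234580 comes from 0.756709×0.31 (the sector-wide selloff=true cases).
Hence the posterior is 0.234580/0.639086 ≈ 0.3671.

P(sector-wide selloff | price drop, poor earnings report) ≈ 0.3671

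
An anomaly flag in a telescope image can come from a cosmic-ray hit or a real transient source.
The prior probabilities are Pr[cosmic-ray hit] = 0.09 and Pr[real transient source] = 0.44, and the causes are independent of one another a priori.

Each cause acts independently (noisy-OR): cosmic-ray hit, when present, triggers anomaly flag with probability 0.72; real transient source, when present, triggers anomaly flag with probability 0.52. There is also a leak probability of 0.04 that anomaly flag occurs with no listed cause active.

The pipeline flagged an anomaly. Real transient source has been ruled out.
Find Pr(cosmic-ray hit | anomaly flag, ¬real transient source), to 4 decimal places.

Pr(cosmic-ray hit | anomaly flag, ¬real transient source) ≈ 0.6439

Under noisy-OR, P(anomaly flag | causes) = 1 − (1−0.04)·∏(1−qᵢ) over the active causes.
By total probability over both values of cosmic-ray hit:
  P(anomaly flag | ¬real transient source) = 0.04×0.91 + 0.7312×0.09
        = 0.036400 + 0.065808 = 0.102208
Keeping only the cosmic-ray hit-present terms gives 0.065808, so
  P(cosmic-ray hit | anomaly flag, ¬real transient source) = 0.065808 / 0.102208 ≈ 0.6439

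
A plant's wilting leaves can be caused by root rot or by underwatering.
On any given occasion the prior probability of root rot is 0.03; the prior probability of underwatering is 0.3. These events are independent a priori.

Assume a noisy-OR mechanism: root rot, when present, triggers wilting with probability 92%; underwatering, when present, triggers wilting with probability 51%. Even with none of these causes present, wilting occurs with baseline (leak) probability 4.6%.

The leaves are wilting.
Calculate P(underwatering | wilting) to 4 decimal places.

P(underwatering | wilting) ≈ 0.7637

Under noisy-OR, P(wilting | causes) = 1 − (1−0.046)·∏(1−qᵢ) over the active causes.
For the numerator, keep only underwatering=true terms: 0.154969 + 0.008663 = 0.163632
Denominator P(wilting): 0.046×0.97×0.7 + 0.53254×0.97×0.3 + 0.92368×0.03×0.7 + 0.962603×0.03×0.3 = 0.214263
Posterior = 0.163632 / 0.214263 ≈ 0.7637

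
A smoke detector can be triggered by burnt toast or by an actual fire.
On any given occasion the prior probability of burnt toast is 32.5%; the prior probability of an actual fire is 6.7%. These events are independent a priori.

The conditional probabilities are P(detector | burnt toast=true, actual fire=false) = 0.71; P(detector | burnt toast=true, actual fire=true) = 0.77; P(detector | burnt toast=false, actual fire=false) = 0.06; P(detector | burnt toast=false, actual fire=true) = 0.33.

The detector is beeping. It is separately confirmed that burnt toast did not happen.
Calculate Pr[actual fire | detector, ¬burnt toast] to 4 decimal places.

Pr[actual fire | detector, ¬burnt toast] ≈ 0.2831

Enumerate both values of actual fire and weight by the priors:
  P(detector | ¬burnt toast) = 0.06*0.933 + 0.33*0.067
        = 0.055980 + 0.022110 = 0.078090
Configurations with actual fire contribute 0.022110, so
  P(actual fire | detector, ¬burnt toast) = 0.022110 / 0.078090 ≈ 0.2831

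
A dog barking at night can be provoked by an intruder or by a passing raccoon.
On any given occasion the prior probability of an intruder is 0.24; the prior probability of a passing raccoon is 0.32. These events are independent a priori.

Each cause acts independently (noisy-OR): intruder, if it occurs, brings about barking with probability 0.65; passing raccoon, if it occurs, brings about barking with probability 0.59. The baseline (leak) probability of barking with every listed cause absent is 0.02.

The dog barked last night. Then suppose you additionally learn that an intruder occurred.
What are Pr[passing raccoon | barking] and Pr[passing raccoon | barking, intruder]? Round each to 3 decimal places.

Pr[passing raccoon | barking] ≈ 0.643; Pr[passing raccoon | barking, intruder] ≈ 0.381

Under noisy-OR, P(barking | causes) = 1 − (1−0.02)·∏(1−qᵢ) over the active causes.
P(barking) = 0.02·0.76·0.68 + 0.5982·0.76·0.32 + 0.657·0.24·0.68 + 0.85937·0.24·0.32 = 0.010336 + 0.145482 + 0.107222 + 0.066000 = 0.329040
Of this, 0.211482 comes from 0.145482 + 0.066000 (the passing raccoon=true cases).
Hence the posterior is 0.211482/0.329040 ≈ 0.643.

Now also conditioning on intruder=true:
P(barking | intruder) = 0.657×0.68 + 0.85937×0.32 = 0.446760 + 0.274998 = 0.721758
Of this, 0.274998 comes from 0.85937×0.32 (the passing raccoon=true cases).
P(passing raccoon | barking, intruder) = 0.274998 / 0.721758 ≈ 0.381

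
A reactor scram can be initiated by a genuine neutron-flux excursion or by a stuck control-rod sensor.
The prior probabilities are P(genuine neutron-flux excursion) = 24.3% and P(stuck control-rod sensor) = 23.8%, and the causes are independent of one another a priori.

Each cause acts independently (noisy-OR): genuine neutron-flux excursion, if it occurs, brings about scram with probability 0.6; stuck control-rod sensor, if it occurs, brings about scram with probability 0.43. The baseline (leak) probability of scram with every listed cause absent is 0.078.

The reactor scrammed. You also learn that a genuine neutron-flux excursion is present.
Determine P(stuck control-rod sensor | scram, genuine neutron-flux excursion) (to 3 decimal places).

Under noisy-OR, P(scram | causes) = 1 − (1−0.078)·∏(1−qᵢ) over the active causes.
P(scram | genuine neutron-flux excursion) = 0.6312·0.762 + 0.789784·0.238 = 0.480974 + 0.187969 = 0.668943
Of this, 0.187969 comes from 0.789784·0.238 (the stuck control-rod sensor=true cases).
So P(stuck control-rod sensor | scram, genuine neutron-flux excursion) = 0.187969/0.668943 ≈ 0.281.

P(stuck control-rod sensor | scram, genuine neutron-flux excursion) ≈ 0.281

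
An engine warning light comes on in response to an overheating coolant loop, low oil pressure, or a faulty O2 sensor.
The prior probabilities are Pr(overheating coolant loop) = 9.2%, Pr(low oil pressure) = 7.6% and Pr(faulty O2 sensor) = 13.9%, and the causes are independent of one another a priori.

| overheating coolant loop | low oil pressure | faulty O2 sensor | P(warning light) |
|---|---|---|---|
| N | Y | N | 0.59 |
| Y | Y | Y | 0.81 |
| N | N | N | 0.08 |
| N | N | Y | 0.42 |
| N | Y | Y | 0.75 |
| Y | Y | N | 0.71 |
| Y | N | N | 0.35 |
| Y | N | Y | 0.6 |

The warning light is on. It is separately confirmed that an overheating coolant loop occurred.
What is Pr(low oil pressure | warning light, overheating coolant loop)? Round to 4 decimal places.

Pr(low oil pressure | warning light, overheating coolant loop) ≈ 0.1340

By total probability over the 4 (low oil pressure, faulty O2 sensor) configurations:
  P(warning light | overheating coolant loop) = 0.35×0.924×0.861 + 0.6×0.924×0.139 + 0.71×0.076×0.861 + 0.81×0.076×0.139
        = 0.278447 + 0.077062 + 0.046460 + 0.008557 = 0.410526
Keeping only the low oil pressure-present terms gives 0.055017, so
  P(low oil pressure | warning light, overheating coolant loop) = 0.055017 / 0.410526 ≈ 0.1340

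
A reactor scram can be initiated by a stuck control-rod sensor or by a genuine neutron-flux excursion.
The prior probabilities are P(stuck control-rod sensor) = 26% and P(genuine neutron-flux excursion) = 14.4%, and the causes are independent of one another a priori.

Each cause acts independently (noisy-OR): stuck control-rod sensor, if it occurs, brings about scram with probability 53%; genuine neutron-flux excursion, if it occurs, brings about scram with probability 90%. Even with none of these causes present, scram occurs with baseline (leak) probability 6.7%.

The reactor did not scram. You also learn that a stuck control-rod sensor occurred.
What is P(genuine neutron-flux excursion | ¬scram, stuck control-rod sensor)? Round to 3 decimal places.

Under noisy-OR, P(scram | causes) = 1 − (1−0.067)·∏(1−qᵢ) over the active causes.
Weight on genuine neutron-flux excursion=true, given the evidence: 0.043851*0.144 = 0.006315
The normalizing constant is 0.43851*0.856 + 0.043851*0.144 = 0.381680
Posterior = 0.006315 / 0.381680 ≈ 0.017

P(genuine neutron-flux excursion | ¬scram, stuck control-rod sensor) ≈ 0.017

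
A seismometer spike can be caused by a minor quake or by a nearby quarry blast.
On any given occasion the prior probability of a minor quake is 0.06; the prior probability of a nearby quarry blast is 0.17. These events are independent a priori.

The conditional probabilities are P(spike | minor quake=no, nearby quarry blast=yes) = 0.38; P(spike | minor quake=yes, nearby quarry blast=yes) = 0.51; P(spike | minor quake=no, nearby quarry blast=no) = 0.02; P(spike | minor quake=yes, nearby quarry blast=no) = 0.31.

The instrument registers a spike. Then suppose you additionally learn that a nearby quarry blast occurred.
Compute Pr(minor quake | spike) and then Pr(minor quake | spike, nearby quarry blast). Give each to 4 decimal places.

For the numerator, keep only minor quake=true terms: 0.015438 + 0.005202 = 0.020640
The normalizing constant is 0.02*0.94*0.83 + 0.38*0.94*0.17 + 0.31*0.06*0.83 + 0.51*0.06*0.17 = 0.096968
Posterior = 0.020640 / 0.096968 ≈ 0.2129

Now also conditioning on nearby quarry blast=true:
P(spike | nearby quarry blast) = 0.38×0.94 + 0.51×0.06 = 0.357200 + 0.030600 = 0.387800
Restricting to configurations with minor quake present: 0.51×0.06 = 0.030600.
Hence the posterior is 0.030600/0.387800 ≈ 0.0789.

Pr(minor quake | spike) ≈ 0.2129; Pr(minor quake | spike, nearby quarry blast) ≈ 0.0789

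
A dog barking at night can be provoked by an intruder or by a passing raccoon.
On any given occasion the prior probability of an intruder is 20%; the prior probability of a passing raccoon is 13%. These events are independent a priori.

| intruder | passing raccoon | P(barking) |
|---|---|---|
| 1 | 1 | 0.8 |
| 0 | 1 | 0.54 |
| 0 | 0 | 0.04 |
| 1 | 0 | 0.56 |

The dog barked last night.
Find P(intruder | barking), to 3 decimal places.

P(intruder | barking) ≈ 0.585

P(barking) = 0.04*0.8*0.87 + 0.54*0.8*0.13 + 0.56*0.2*0.87 + 0.8*0.2*0.13 = 0.027840 + 0.056160 + 0.097440 + 0.020800 = 0.202240
Restricting to configurations with intruder present: 0.097440 + 0.020800 = 0.118240.
P(intruder | barking) = 0.118240 / 0.202240 ≈ 0.585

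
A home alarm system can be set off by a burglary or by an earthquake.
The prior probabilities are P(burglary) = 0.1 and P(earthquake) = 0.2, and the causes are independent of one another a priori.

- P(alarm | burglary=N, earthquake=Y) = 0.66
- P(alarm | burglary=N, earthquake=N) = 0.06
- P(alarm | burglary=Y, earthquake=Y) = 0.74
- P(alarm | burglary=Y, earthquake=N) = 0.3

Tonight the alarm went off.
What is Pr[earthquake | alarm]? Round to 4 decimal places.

Weight on earthquake=true, given the evidence: 0.118800 + 0.014800 = 0.133600
Normalizer over all consistent configurations: 0.06*0.9*0.8 + 0.66*0.9*0.2 + 0.3*0.1*0.8 + 0.74*0.1*0.2 = 0.200800
P(earthquake | alarm) = 0.133600/0.200800 ≈ 0.6653

Pr[earthquake | alarm] ≈ 0.6653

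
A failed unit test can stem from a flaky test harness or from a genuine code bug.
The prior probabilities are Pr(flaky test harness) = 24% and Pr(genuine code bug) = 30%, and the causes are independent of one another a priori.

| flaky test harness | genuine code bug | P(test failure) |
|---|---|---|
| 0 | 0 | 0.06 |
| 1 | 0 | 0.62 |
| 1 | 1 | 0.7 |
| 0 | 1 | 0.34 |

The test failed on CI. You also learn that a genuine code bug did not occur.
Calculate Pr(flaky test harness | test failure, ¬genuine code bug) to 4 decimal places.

Pr(flaky test harness | test failure, ¬genuine code bug) ≈ 0.7654

Numerator (weight on configurations with flaky test harness): 0.62·0.24 = 0.148800
Denominator P(test failure | ¬genuine code bug): 0.06·0.76 + 0.62·0.24 = 0.194400
P(flaky test harness | test failure, ¬genuine code bug) = 0.148800/0.194400 ≈ 0.7654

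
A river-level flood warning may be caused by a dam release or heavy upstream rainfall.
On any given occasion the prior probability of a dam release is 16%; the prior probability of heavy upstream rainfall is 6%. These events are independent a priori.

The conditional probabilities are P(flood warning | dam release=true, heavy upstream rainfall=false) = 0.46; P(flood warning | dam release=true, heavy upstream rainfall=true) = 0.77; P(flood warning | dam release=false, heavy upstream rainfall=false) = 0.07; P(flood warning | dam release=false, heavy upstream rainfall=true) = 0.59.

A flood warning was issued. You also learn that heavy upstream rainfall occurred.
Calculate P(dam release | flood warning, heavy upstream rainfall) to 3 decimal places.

Weight on dam release=true, given the evidence: 0.77·0.16 = 0.123200
Denominator P(flood warning | heavy upstream rainfall): 0.59·0.84 + 0.77·0.16 = 0.618800
Posterior = 0.123200 / 0.618800 ≈ 0.199

P(dam release | flood warning, heavy upstream rainfall) ≈ 0.199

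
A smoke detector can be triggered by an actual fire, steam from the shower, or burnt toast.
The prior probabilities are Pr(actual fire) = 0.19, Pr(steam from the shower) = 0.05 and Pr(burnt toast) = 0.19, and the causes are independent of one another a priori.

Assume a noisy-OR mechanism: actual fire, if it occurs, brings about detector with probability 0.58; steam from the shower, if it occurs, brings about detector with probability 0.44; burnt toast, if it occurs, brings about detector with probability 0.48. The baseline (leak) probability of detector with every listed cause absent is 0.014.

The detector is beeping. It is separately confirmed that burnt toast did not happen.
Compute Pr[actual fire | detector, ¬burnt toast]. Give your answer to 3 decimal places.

Under noisy-OR, P(detector | causes) = 1 − (1−0.014)·∏(1−qᵢ) over the active causes.
P(detector | ¬burnt toast) = 0.014*0.81*0.95 + 0.44784*0.81*0.05 + 0.58588*0.19*0.95 + 0.768093*0.19*0.05 = 0.010773 + 0.018138 + 0.105751 + 0.007297 = 0.141959
The actual fire-present share is 0.105751 + 0.007297 = 0.113048.
Hence the posterior is 0.113048/0.141959 ≈ 0.796.

Pr[actual fire | detector, ¬burnt toast] ≈ 0.796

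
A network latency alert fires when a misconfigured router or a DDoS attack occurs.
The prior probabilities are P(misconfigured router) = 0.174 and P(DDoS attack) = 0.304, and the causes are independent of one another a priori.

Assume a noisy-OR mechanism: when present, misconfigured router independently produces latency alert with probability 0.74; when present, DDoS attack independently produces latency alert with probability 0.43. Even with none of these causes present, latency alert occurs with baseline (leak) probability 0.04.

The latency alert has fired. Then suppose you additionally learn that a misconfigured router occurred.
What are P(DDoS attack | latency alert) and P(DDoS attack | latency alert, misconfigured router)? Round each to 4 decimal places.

P(DDoS attack | latency alert) ≈ 0.5828; P(DDoS attack | latency alert, misconfigured router) ≈ 0.3330

Under noisy-OR, P(latency alert | causes) = 1 − (1−0.04)·∏(1−qᵢ) over the active causes.
Sum P(latency alert|·) weighted by the priors over the 4 (misconfigured router, DDoS attack) configurations:
  P(latency alert) = 0.04·0.826·0.696 + 0.4528·0.826·0.304 + 0.7504·0.174·0.696 + 0.857728·0.174·0.304
        = 0.022996 + 0.113700 + 0.090876 + 0.045370 = 0.272942
Keeping only the DDoS attack-present terms gives 0.159070, so
  P(DDoS attack | latency alert) = 0.159070 / 0.272942 ≈ 0.5828

Now also conditioning on misconfigured router=true:
Numerator (weight on configurations with DDoS attack): 0.857728×0.304 = 0.260749
Denominator P(latency alert | misconfigured router): 0.7504×0.696 + 0.857728×0.304 = 0.783027
Posterior = 0.260749 / 0.783027 ≈ 0.3330
This is intercausal reasoning (explaining away): once misconfigured router accounts for the latency alert, DDoS attack becomes less likely.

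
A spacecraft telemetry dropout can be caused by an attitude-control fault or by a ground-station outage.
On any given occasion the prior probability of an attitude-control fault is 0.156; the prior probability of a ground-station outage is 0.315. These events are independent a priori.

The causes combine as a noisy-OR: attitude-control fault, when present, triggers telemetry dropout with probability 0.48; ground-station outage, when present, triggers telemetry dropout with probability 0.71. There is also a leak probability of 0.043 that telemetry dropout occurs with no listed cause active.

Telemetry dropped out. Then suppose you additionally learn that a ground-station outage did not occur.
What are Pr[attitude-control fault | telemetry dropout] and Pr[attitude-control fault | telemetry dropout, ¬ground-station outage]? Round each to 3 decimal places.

Under noisy-OR, P(telemetry dropout | causes) = 1 − (1−0.043)·∏(1−qᵢ) over the active causes.
P(telemetry dropout) = 0.043*0.844*0.685 + 0.72247*0.844*0.315 + 0.50236*0.156*0.685 + 0.855684*0.156*0.315 = 0.024860 + 0.192076 + 0.053682 + 0.042048 = 0.312666
Of this, 0.095730 comes from 0.053682 + 0.042048 (the attitude-control fault=true cases).
Hence the posterior is 0.095730/0.312666 ≈ 0.306.

Now condition on the additional information:
For the numerator, keep only attitude-control fault=true terms: 0.50236*0.156 = 0.078368
The normalizing constant is 0.043*0.844 + 0.50236*0.156 = 0.114660
P(attitude-control fault | telemetry dropout, ¬ground-station outage) = 0.078368/0.114660 ≈ 0.683
Ruling out ground-station outage raises the posterior on attitude-control fault — the flip side of explaining away.

Pr[attitude-control fault | telemetry dropout] ≈ 0.306; Pr[attitude-control fault | telemetry dropout, ¬ground-station outage] ≈ 0.683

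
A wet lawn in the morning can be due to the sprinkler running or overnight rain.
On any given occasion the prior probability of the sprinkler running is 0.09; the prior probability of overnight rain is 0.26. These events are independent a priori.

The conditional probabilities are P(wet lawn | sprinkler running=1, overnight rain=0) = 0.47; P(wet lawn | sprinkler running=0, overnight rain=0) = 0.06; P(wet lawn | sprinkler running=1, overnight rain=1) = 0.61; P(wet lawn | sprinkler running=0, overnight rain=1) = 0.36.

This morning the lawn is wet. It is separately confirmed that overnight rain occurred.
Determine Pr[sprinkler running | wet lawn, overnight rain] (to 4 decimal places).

P(wet lawn | overnight rain) = 0.36×0.91 + 0.61×0.09 = 0.327600 + 0.054900 = 0.382500
Restricting to configurations with sprinkler running present: 0.61×0.09 = 0.054900.
Hence the posterior is 0.054900/0.382500 ≈ 0.1435.

Pr[sprinkler running | wet lawn, overnight rain] ≈ 0.1435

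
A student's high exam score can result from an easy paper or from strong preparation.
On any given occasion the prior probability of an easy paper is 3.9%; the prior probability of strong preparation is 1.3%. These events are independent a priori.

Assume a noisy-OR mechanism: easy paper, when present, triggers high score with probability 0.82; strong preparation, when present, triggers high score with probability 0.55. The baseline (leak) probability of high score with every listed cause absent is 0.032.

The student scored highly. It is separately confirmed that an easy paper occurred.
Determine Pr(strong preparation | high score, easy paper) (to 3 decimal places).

Pr(strong preparation | high score, easy paper) ≈ 0.014

Under noisy-OR, P(high score | causes) = 1 − (1−0.032)·∏(1−qᵢ) over the active causes.
For the numerator, keep only strong preparation=true terms: 0.921592·0.013 = 0.011981
Denominator P(high score | easy paper): 0.82576·0.987 + 0.921592·0.013 = 0.827006
Posterior = 0.011981 / 0.827006 ≈ 0.014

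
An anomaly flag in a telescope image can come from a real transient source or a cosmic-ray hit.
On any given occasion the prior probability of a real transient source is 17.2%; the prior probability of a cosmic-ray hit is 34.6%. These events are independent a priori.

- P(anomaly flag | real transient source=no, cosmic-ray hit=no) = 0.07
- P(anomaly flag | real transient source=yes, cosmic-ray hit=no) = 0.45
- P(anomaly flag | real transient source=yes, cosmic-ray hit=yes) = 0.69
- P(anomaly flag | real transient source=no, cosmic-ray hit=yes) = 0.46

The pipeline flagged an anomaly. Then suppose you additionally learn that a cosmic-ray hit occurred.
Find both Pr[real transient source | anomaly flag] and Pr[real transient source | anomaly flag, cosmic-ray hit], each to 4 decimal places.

Pr[real transient source | anomaly flag] ≈ 0.3508; Pr[real transient source | anomaly flag, cosmic-ray hit] ≈ 0.2376

P(anomaly flag) = 0.07·0.828·0.654 + 0.46·0.828·0.346 + 0.45·0.172·0.654 + 0.69·0.172·0.346 = 0.037906 + 0.131784 + 0.050620 + 0.041063 = 0.261373
The real transient source-present share is 0.050620 + 0.041063 = 0.091683.
Hence the posterior is 0.091683/0.261373 ≈ 0.3508.

Now also conditioning on cosmic-ray hit=true:
Weight on real transient source=true, given the evidence: 0.69×0.172 = 0.118680
The normalizing constant is 0.46×0.828 + 0.69×0.172 = 0.499560
Posterior = 0.118680 / 0.499560 ≈ 0.2376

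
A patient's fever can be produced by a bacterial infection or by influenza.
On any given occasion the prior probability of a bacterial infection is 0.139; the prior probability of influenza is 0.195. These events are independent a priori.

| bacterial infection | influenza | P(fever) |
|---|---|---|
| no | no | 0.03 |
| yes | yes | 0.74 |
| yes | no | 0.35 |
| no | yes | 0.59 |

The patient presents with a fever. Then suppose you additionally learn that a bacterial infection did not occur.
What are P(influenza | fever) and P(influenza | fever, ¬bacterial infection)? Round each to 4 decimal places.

By total probability over the 4 (bacterial infection, influenza) configurations:
  P(fever) = 0.03×0.861×0.805 + 0.59×0.861×0.195 + 0.35×0.139×0.805 + 0.74×0.139×0.195
        = 0.020793 + 0.099058 + 0.039163 + 0.020058 = 0.179072
Configurations with influenza contribute 0.119116, so
  P(influenza | fever) = 0.119116 / 0.179072 ≈ 0.6652

Now also conditioning on bacterial infection≠true:
For the numerator, keep only influenza=true terms: 0.59×0.195 = 0.115050
The normalizing constant is 0.03×0.805 + 0.59×0.195 = 0.139200
P(influenza | fever, ¬bacterial infection) = 0.115050/0.139200 ≈ 0.8265
With bacterial infection excluded, influenza must carry more of the explanatory weight for the fever.

P(influenza | fever) ≈ 0.6652; P(influenza | fever, ¬bacterial infection) ≈ 0.8265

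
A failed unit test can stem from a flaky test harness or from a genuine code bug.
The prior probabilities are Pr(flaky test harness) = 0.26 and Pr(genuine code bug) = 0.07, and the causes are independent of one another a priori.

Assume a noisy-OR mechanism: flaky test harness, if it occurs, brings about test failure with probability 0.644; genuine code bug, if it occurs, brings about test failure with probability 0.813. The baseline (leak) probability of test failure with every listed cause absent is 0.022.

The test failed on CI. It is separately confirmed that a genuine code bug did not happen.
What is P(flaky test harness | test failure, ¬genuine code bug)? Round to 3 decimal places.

Under noisy-OR, P(test failure | causes) = 1 − (1−0.022)·∏(1−qᵢ) over the active causes.
Weight on flaky test harness=true, given the evidence: 0.651832×0.26 = 0.169476
The normalizing constant is 0.022×0.74 + 0.651832×0.26 = 0.185756
P(flaky test harness | test failure, ¬genuine code bug) = 0.169476/0.185756 ≈ 0.912

P(flaky test harness | test failure, ¬genuine code bug) ≈ 0.912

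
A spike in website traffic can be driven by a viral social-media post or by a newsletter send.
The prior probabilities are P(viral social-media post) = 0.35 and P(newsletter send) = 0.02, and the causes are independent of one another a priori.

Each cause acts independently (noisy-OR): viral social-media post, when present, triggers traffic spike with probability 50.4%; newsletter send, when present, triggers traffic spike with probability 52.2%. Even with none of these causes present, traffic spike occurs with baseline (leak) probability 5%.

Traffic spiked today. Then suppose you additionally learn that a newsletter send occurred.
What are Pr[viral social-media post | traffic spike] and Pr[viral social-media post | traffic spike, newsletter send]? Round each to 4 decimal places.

Pr[viral social-media post | traffic spike] ≈ 0.8275; Pr[viral social-media post | traffic spike, newsletter send] ≈ 0.4332

Under noisy-OR, P(traffic spike | causes) = 1 − (1−0.05)·∏(1−qᵢ) over the active causes.
Numerator (weight on configurations with viral social-media post): 0.181378 + 0.005423 = 0.186801
Normalizer over all consistent configurations: 0.05*0.65*0.98 + 0.5459*0.65*0.02 + 0.5288*0.35*0.98 + 0.774766*0.35*0.02 = 0.225748
P(viral social-media post | traffic spike) = 0.186801/0.225748 ≈ 0.8275

Now also conditioning on newsletter send=true:
Numerator (weight on configurations with viral social-media post): 0.774766·0.35 = 0.271168
Normalizer over all consistent configurations: 0.5459·0.65 + 0.774766·0.35 = 0.626003
Posterior = 0.271168 / 0.626003 ≈ 0.4332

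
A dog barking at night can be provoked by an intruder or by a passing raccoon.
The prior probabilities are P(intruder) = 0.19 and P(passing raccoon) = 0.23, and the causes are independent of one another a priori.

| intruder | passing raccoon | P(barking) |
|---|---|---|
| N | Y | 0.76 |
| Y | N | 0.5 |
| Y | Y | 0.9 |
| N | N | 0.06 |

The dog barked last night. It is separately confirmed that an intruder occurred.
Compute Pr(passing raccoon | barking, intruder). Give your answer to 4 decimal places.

Pr(passing raccoon | barking, intruder) ≈ 0.3497

Weight on passing raccoon=true, given the evidence: 0.9×0.23 = 0.207000
Normalizer over all consistent configurations: 0.5×0.77 + 0.9×0.23 = 0.592000
P(passing raccoon | barking, intruder) = 0.207000/0.592000 ≈ 0.3497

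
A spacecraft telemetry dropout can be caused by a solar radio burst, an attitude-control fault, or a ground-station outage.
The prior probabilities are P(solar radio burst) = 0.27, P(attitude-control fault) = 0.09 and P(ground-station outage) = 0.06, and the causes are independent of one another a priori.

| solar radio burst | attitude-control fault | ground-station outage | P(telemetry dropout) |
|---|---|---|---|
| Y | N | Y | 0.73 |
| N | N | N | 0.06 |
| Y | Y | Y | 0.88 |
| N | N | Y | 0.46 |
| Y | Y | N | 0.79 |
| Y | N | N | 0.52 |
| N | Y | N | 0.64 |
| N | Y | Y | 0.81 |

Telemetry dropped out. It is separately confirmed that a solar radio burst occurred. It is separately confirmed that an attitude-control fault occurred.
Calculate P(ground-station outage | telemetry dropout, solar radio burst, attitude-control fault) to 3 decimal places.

Numerator (weight on configurations with ground-station outage): 0.88×0.06 = 0.052800
Denominator P(telemetry dropout | solar radio burst, attitude-control fault): 0.79×0.94 + 0.88×0.06 = 0.795400
P(ground-station outage | telemetry dropout, solar radio burst, attitude-control fault) = 0.052800/0.795400 ≈ 0.066

P(ground-station outage | telemetry dropout, solar radio burst, attitude-control fault) ≈ 0.066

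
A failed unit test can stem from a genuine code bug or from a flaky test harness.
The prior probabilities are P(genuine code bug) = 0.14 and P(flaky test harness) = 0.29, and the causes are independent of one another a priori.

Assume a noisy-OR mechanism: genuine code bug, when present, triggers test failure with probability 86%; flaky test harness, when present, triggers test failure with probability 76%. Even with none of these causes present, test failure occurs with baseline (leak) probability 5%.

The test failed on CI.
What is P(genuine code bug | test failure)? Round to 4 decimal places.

P(genuine code bug | test failure) ≈ 0.3600

Under noisy-OR, P(test failure | causes) = 1 − (1−0.05)·∏(1−qᵢ) over the active causes.
Enumerate the 4 (genuine code bug, flaky test harness) configurations and weight by the priors:
  P(test failure) = 0.05·0.86·0.71 + 0.772·0.86·0.29 + 0.867·0.14·0.71 + 0.96808·0.14·0.29
        = 0.030530 + 0.192537 + 0.086180 + 0.039304 = 0.348551
Keeping only the genuine code bug-present terms gives 0.125484, so
  P(genuine code bug | test failure) = 0.125484 / 0.348551 ≈ 0.3600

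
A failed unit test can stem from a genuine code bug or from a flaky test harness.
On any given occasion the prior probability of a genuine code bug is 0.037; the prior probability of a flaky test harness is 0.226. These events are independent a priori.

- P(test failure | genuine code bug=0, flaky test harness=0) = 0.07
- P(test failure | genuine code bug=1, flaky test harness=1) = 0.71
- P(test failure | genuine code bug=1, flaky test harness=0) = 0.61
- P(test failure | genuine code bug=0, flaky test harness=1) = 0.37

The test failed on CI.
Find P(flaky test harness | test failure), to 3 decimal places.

P(flaky test harness | test failure) ≈ 0.554

P(test failure) = 0.07·0.963·0.774 + 0.37·0.963·0.226 + 0.61·0.037·0.774 + 0.71·0.037·0.226 = 0.052175 + 0.080526 + 0.017469 + 0.005937 = 0.156107
The flaky test harness-present share is 0.080526 + 0.005937 = 0.086463.
So P(flaky test harness | test failure) = 0.086463/0.156107 ≈ 0.554.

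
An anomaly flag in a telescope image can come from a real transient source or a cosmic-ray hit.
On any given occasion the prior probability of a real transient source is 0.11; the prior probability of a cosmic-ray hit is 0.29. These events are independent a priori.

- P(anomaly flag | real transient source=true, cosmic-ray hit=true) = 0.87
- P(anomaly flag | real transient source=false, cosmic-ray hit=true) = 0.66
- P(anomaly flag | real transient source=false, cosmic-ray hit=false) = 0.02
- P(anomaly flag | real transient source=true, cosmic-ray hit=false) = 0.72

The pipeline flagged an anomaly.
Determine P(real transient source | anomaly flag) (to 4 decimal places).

Enumerate the 4 (real transient source, cosmic-ray hit) configurations and weight by the priors:
  P(anomaly flag) = 0.02×0.89×0.71 + 0.66×0.89×0.29 + 0.72×0.11×0.71 + 0.87×0.11×0.29
        = 0.012638 + 0.170346 + 0.056232 + 0.027753 = 0.266969
Configurations with real transient source contribute 0.083985, so
  P(real transient source | anomaly flag) = 0.083985 / 0.266969 ≈ 0.3146

P(real transient source | anomaly flag) ≈ 0.3146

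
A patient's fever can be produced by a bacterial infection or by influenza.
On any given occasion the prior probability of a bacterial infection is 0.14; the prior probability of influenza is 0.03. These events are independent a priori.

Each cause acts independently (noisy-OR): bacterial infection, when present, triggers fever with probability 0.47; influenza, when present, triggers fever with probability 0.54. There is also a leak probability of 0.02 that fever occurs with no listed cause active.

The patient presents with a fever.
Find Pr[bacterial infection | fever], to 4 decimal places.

Under noisy-OR, P(fever | causes) = 1 − (1−0.02)·∏(1−qᵢ) over the active causes.
P(fever) = 0.02·0.86·0.97 + 0.5492·0.86·0.03 + 0.4806·0.14·0.97 + 0.761076·0.14·0.03 = 0.016684 + 0.014169 + 0.065265 + 0.003197 = 0.099315
Of this, 0.068462 comes from 0.065265 + 0.003197 (the bacterial infection=true cases).
So P(bacterial infection | fever) = 0.068462/0.099315 ≈ 0.6893.

Pr[bacterial infection | fever] ≈ 0.6893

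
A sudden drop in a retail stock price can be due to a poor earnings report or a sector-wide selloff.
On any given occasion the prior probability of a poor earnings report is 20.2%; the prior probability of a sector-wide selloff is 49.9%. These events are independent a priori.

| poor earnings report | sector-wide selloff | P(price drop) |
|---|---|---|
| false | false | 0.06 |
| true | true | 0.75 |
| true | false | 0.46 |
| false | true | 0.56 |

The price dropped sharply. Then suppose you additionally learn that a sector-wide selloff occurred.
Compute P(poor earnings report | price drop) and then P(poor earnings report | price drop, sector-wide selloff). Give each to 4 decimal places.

P(poor earnings report | price drop) ≈ 0.3309; P(poor earnings report | price drop, sector-wide selloff) ≈ 0.2532

Enumerate the 4 (poor earnings report, sector-wide selloff) configurations and weight by the priors:
  P(price drop) = 0.06·0.798·0.501 + 0.56·0.798·0.499 + 0.46·0.202·0.501 + 0.75·0.202·0.499
        = 0.023988 + 0.222993 + 0.046553 + 0.075599 = 0.369133
Configurations with poor earnings report contribute 0.122152, so
  P(poor earnings report | price drop) = 0.122152 / 0.369133 ≈ 0.3309

Now condition on the additional information:
P(price drop | sector-wide selloff) = 0.56*0.798 + 0.75*0.202 = 0.446880 + 0.151500 = 0.598380
Of this, 0.151500 comes from 0.75*0.202 (the poor earnings report=true cases).
So P(poor earnings report | price drop, sector-wide selloff) = 0.151500/0.598380 ≈ 0.2532.
— sector-wide selloff explains away the evidence for poor earnings report.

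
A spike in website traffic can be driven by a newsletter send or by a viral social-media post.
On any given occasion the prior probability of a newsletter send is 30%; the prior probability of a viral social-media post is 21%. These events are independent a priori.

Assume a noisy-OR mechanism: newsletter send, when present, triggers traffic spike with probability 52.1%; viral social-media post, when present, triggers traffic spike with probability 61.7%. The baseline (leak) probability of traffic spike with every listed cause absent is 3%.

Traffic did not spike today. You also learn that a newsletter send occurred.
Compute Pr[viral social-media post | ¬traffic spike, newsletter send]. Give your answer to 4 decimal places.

Pr[viral social-media post | ¬traffic spike, newsletter send] ≈ 0.0924

Under noisy-OR, P(traffic spike | causes) = 1 − (1−0.03)·∏(1−qᵢ) over the active causes.
For the numerator, keep only viral social-media post=true terms: 0.177953*0.21 = 0.037370
Normalizer over all consistent configurations: 0.46463*0.79 + 0.177953*0.21 = 0.404428
Posterior = 0.037370 / 0.404428 ≈ 0.0924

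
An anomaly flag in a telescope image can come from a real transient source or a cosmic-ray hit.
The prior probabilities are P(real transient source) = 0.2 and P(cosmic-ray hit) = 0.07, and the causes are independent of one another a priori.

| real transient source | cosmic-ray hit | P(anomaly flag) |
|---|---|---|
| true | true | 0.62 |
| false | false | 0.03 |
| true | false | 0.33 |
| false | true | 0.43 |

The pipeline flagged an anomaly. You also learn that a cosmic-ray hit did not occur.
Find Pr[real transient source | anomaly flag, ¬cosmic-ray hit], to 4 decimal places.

Numerator (weight on configurations with real transient source): 0.33·0.2 = 0.066000
Normalizer over all consistent configurations: 0.03·0.8 + 0.33·0.2 = 0.090000
P(real transient source | anomaly flag, ¬cosmic-ray hit) = 0.066000/0.090000 ≈ 0.7333

Pr[real transient source | anomaly flag, ¬cosmic-ray hit] ≈ 0.7333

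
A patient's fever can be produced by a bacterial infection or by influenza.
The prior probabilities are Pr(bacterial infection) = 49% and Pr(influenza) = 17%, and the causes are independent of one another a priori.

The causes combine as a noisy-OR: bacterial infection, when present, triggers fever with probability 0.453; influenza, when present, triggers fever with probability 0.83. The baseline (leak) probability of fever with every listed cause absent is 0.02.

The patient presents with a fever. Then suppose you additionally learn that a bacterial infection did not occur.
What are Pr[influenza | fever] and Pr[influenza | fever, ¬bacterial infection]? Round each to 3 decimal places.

Pr[influenza | fever] ≈ 0.429; Pr[influenza | fever, ¬bacterial infection] ≈ 0.895

Under noisy-OR, P(fever | causes) = 1 − (1−0.02)·∏(1−qᵢ) over the active causes.
Numerator (weight on configurations with influenza): 0.072256 + 0.075709 = 0.147965
Denominator P(fever): 0.02×0.51×0.83 + 0.8334×0.51×0.17 + 0.46394×0.49×0.83 + 0.90887×0.49×0.17 = 0.345115
Posterior = 0.147965 / 0.345115 ≈ 0.429

With the extra evidence:
Numerator (weight on configurations with influenza): 0.8334·0.17 = 0.141678
The normalizing constant is 0.02·0.83 + 0.8334·0.17 = 0.158278
Posterior = 0.141678 / 0.158278 ≈ 0.895
With bacterial infection excluded, influenza must carry more of the explanatory weight for the fever.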